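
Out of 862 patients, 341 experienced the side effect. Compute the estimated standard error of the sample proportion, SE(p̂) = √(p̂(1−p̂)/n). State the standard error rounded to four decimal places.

SE = 0.0167

With x = 341 successes in n = 862, p̂ = 0.39559.
p̂(1−p̂) = 0.239099.
SE = √(0.239099/862) = 0.0167.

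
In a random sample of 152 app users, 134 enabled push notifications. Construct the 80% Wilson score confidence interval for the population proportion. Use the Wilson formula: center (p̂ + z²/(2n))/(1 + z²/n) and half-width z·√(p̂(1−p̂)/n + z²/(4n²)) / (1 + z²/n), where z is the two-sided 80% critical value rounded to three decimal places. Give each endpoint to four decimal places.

(0.8438, 0.9112)

Here p̂ = 134/152 = 0.88158 and z = 1.282 (z² = 1.643524).
1 + z²/n = 1.010813.
Adjusted center: (0.88158 + z²/(2n))/1.010813 = 0.87750.
Radicand: p̂(1−p̂)/n + z²/(4n²) = 0.000686826 + 0.000017784 = 0.000704610.
Half-width = z·√(radicand)/denom = 1.282·0.026544/1.010813 = 0.03367.
So the interval runs from 0.8438 to 0.9112.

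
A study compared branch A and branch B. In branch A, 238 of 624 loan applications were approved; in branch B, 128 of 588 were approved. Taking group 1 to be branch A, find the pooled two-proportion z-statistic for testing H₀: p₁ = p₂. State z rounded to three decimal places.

z = 6.205

p̂₁ = 238/624 = 0.38141, p̂₂ = 128/588 = 0.21769.
Pooling: p̂ = 366/1212 = 0.30198.
Pooled SE = √[0.2107882·0.00330324] ≈ 0.026387.
z = (p̂₁ − p̂₂)/SE = (0.38141 − 0.21769)/0.026387 = 0.16372/0.026387 = 6.205.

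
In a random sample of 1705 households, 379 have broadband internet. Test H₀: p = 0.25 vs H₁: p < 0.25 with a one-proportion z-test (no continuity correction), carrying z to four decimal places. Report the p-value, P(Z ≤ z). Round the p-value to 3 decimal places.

With x = 379 successes in n = 1705, p̂ = 0.22229.
Null standard error: √(0.25·0.75/1705) = √0.000109971 = 0.010487.
Test statistic (full precision, shown to 4 dp): z = (379/1705 − 0.25)/SE₀ ≈ -2.6426.
p-value = P(Z ≤ z) with z = -2.6426 → 0.004.

p-value = 0.004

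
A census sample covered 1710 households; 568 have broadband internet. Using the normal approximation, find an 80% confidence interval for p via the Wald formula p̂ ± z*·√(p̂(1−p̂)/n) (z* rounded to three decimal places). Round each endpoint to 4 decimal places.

(0.3176, 0.3468)

p̂ = 568/1710 = 0.33216.
Standard error of p̂: √(0.221831/1710) = √0.000129726 = 0.011390.
The 80% critical value is z* = 1.282.
Margin of error: 1.282 × 0.011390 = 0.01460.
So the interval runs from 0.3176 to 0.3468.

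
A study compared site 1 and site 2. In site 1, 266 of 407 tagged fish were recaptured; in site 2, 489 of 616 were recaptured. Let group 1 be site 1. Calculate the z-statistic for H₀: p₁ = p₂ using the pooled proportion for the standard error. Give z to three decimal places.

Sample proportions: p̂₁ = 266/407 = 0.65356 and p̂₂ = 489/616 = 0.79383.
Pooling: p̂ = 755/1023 = 0.73803.
Pooled SE = √[0.1933439·0.00408038] ≈ 0.028088.
z = -0.14027/0.028088 = -4.994.

z = -4.994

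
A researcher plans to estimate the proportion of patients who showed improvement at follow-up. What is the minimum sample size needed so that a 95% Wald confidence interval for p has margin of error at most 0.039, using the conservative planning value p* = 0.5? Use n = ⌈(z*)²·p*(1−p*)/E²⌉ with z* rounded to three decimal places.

n = 632

The 95% critical value is z* = 1.960.
p*(1−p*) = 0.50·0.50 = 0.2500.
Required n before rounding: 3.841600 × 0.2500 / 0.039² = 631.427.
⌈631.427⌉ = 632.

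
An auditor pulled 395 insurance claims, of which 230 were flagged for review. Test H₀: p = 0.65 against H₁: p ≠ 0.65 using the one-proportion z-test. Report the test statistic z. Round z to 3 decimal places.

z = -2.822

With x = 230 successes in n = 395, p̂ = 0.58228.
SE₀ = √(0.65·0.35/395) = 0.023999.
Test statistic: z = -0.06772/0.023999 = -2.822.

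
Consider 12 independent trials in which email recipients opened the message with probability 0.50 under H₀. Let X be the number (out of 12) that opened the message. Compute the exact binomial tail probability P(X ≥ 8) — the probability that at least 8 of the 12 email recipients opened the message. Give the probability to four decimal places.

X ~ Binomial(n=12, p=0.50).
P(X ≥ 8) = Σ_{j=8}^{12} C(12,j)·0.50^j·0.50^{12−j}.
= 0.120850 + 0.053711 + 0.016113 + 0.002930 + 0.000244 = 0.1938.

P = 0.1938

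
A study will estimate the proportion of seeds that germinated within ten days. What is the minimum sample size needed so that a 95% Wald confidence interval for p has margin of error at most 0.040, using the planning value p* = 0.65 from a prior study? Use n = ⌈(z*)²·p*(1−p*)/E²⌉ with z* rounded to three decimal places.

The 95% critical value is z* = 1.960.
p*(1−p*) = 0.2275.
Required n before rounding: 3.841600 × 0.2275 / 0.040² = 546.227.
Rounding up, n = 547.

n = 547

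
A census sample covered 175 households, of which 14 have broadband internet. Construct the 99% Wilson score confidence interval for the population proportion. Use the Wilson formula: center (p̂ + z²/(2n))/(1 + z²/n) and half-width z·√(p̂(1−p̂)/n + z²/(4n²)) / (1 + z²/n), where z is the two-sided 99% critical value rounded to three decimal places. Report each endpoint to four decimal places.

p̂ = 14/175 = 0.08000; z = 2.576, so z² = 6.635776.
Denominator 1 + z²/n = 1 + 6.635776/175 = 1.037919.
Center = (0.08000 + 0.018959)/1.037919 = 0.09534.
Radicand: p̂(1−p̂)/n + z²/(4n²) = 0.000420571 + 0.000054170 = 0.000474741.
Half-width = z·√(radicand)/denom = 2.576·0.021789/1.037919 = 0.05408.
CI: 0.09534 ± 0.05408 = (0.0413, 0.1494).

(0.0413, 0.1494)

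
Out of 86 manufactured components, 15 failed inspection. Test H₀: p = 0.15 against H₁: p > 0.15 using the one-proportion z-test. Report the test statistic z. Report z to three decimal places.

z = 0.634

p̂ = 15/86 = 0.17442.
SE₀ = √(0.15·0.85/86) = 0.038504.
z = (0.17442 − 0.15)/0.038504 = 0.02442/0.038504 = 0.634.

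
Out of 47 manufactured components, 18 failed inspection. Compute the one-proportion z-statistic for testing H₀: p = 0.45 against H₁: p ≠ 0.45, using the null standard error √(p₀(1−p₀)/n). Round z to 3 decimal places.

With x = 18 successes in n = 47, p̂ = 0.38298.
Under H₀, SE = √(p₀(1−p₀)/n) = √(0.45·0.55/47) = √0.005265957 = 0.072567.
Test statistic: z = -0.06702/0.072567 = -0.924.

z = -0.924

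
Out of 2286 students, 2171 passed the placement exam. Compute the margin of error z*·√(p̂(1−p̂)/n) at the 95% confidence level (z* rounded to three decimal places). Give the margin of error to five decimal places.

p̂ = 2171/2286 = 0.94969.
Standard error of p̂: √(0.047775/2286) = √0.000020899 = 0.004572.
The 95% critical value is z* = 1.960.
So ME = 0.00896.

ME = 0.00896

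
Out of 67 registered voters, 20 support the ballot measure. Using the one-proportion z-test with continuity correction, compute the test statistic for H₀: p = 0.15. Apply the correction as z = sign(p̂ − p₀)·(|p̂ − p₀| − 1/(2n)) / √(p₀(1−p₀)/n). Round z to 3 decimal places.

With x = 20 successes in n = 67, p̂ = 0.29851. p̂ − p₀ = 0.148507.
1/(2n) = 0.007463.
Corrected numerator: |0.148507| − 0.007463 = 0.141044.
Under H₀, SE = √(p₀(1−p₀)/n) = √(0.15·0.85/67) = √0.001902985 = 0.043623.
z = +0.141044/0.043623 = 3.233.

z = 3.233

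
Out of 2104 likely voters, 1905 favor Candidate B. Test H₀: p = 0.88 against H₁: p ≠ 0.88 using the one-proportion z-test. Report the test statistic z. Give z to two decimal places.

z = 3.59

With x = 1905 successes in n = 2104, p̂ = 0.90542.
SE₀ = √(0.88·0.12/2104) = 0.007084.
Test statistic: z = 0.02542/0.007084 = 3.59.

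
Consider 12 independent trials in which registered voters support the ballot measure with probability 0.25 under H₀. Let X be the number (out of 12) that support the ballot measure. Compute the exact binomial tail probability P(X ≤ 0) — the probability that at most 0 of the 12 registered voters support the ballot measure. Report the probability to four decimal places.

X is binomial with n = 12 and p = 0.25.
P(X ≤ 0) = C(12,0)·0.25^0·0.75^12.
= 0.031676 = 0.0317.

P = 0.0317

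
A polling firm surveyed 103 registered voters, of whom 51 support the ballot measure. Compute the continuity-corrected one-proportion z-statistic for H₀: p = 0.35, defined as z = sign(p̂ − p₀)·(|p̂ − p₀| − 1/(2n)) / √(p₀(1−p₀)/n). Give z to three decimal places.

The sample proportion is 51/103 = 0.49515. p̂ − p₀ = 0.145146.
Continuity correction 1/(2n) = 1/206 = 0.004854.
Corrected numerator: |0.145146| − 0.004854 = 0.140292.
Under H₀, SE = √(p₀(1−p₀)/n) = √(0.35·0.65/103) = √0.002208738 = 0.046997.
z = (+)0.140292/0.046997 = 2.985.

z = 2.985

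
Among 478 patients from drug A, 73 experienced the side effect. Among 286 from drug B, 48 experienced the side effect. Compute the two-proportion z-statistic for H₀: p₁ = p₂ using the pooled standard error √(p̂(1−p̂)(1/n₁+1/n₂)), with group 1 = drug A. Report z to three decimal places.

p̂₁ = 73/478 = 0.15272, p̂₂ = 48/286 = 0.16783.
Pooling: p̂ = 121/764 = 0.15838.
Pooled SE = √[0.1332937·0.00558855] ≈ 0.027293.
z = -0.01511/0.027293 = -0.554.

z = -0.554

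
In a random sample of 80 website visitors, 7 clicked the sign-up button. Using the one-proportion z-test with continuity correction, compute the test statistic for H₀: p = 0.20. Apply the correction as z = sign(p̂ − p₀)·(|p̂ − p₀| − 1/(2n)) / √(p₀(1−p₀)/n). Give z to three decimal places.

z = -2.376

The sample proportion is 7/80 = 0.08750. p̂ − p₀ = -0.112500.
Continuity correction 1/(2n) = 1/160 = 0.006250.
Corrected numerator: |-0.112500| − 0.006250 = 0.106250.
SE₀ = √(0.20·0.80/80) = 0.044721.
z = −0.106250/0.044721 = -2.376.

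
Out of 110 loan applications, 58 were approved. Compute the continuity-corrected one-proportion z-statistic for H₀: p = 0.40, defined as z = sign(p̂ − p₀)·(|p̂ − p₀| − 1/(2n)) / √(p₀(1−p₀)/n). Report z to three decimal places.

p̂ = 58/110 = 0.52727. p̂ − p₀ = 0.127273.
Continuity correction 1/(2n) = 1/220 = 0.004545.
Corrected numerator: |0.127273| − 0.004545 = 0.122728.
SE₀ = √(0.40·0.60/110) = 0.046710.
z = (+)0.122728/0.046710 = 2.627.

z = 2.627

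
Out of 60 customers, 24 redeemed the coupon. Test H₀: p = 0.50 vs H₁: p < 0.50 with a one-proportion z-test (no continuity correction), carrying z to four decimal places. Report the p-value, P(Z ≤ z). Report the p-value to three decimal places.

The sample proportion is 24/60 = 0.40000.
Null standard error: √(0.50·0.50/60) = √0.004166667 = 0.064550.
Test statistic (full precision, shown to 4 dp): z = (24/60 − 0.50)/SE₀ ≈ -1.5492.
p-value = P(Z ≤ z) with z = -1.5492 → 0.061.

p-value = 0.061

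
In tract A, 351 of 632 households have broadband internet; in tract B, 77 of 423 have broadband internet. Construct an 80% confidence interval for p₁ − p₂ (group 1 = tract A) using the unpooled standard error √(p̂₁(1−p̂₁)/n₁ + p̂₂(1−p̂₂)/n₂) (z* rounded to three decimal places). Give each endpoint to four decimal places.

(0.3384, 0.4083)

p̂₁ = 351/632 = 0.55538, p̂₂ = 77/423 = 0.18203; p̂₁ − p̂₂ = 0.37335.
Unpooled SE = √(p̂₁(1−p̂₁)/n₁ + p̂₂(1−p̂₂)/n₂) = √(0.000390717 + 0.000352002) = 0.027253.
For 80% confidence, z* = 1.282. Margin = 1.282·0.027253 = 0.03494.
Interval: 0.37335 ± 0.03494 → (0.3384, 0.4083).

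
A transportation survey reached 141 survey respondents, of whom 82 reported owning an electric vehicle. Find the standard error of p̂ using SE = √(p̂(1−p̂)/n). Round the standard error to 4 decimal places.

p̂ = 82/141 = 0.58156.
p̂(1−p̂) = 0.58156·0.41844 = 0.243348.
SE = √(0.243348/141) = 0.0415.

SE = 0.0415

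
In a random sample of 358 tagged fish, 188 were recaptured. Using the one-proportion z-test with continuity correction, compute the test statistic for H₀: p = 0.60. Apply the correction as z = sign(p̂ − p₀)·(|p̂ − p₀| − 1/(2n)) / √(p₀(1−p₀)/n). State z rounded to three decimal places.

p̂ = 188/358 = 0.52514. p̂ − p₀ = -0.074860.
1/(2n) = 0.001397.
Corrected numerator: |-0.074860| − 0.001397 = 0.073463.
SE₀ = √(0.60·0.40/358) = 0.025892.
z = (−)0.073463/0.025892 = -2.837.

z = -2.837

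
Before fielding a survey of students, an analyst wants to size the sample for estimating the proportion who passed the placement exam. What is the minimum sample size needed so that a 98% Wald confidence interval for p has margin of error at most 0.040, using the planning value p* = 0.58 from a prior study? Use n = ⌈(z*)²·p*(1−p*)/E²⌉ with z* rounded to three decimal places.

n = 824

The 98% critical value is z* = 2.326.
p*(1−p*) = 0.58·0.42 = 0.2436.
Required n before rounding: 5.410276 × 0.2436 / 0.040² = 823.715.
Rounding up, n = 824.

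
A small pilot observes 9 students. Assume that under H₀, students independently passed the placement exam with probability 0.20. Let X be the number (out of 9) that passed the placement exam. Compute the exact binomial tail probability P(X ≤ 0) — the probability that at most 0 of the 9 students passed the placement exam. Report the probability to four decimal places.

P = 0.1342

X ~ Binomial(n=9, p=0.20).
P(X ≤ 0) = C(9,0)·0.20^0·0.80^9.
= 0.134218 = 0.1342.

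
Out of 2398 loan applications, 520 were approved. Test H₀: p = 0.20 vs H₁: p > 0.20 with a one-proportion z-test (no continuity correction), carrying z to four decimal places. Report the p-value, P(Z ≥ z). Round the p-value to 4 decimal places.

p-value = 0.0196

p̂ = 520/2398 = 0.21685.
SE₀ = √(0.20·0.80/2398) = 0.008168.
z = (p̂ − p₀)/SE = (520/2398 − 0.20)/0.008168 ≈ 2.0625.
p-value = P(Z ≥ z) with z = 2.0625 → 0.0196.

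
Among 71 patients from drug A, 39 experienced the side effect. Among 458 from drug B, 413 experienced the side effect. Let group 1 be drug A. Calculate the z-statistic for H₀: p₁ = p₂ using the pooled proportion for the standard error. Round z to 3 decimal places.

p̂₁ = 39/71 = 0.54930, p̂₂ = 413/458 = 0.90175.
Pooling: p̂ = 452/529 = 0.85444.
Pooled SE = √[0.1243706·0.01626791] ≈ 0.044981.
z = -0.35245/0.044981 = -7.836.

z = -7.836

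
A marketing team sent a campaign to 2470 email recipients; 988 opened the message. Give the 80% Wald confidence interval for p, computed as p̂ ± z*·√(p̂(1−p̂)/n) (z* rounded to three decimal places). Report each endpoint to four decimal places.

p̂ = 988/2470 = 0.40000.
SE(p̂) = √(0.40000·0.60000/2470) = 0.009857.
The 80% critical value is z* = 1.282.
Margin = 1.282·0.009857 = 0.01264.
CI: 0.40000 ± 0.01264 = (0.3874, 0.4126).

(0.3874, 0.4126)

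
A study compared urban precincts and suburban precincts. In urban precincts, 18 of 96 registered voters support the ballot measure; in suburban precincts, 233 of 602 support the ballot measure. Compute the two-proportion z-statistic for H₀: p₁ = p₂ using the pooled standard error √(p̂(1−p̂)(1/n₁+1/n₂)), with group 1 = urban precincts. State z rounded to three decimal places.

z = -3.784

p̂₁ = 18/96 = 0.18750, p̂₂ = 233/602 = 0.38704.
Pooling: p̂ = 251/698 = 0.35960.
Pooled SE = √[0.2302875·0.01207780] ≈ 0.052739.
z = -0.19954/0.052739 = -3.784.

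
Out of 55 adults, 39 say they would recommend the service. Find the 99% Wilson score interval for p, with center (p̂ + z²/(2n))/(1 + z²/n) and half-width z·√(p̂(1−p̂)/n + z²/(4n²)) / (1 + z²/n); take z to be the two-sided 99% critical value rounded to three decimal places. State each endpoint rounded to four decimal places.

Here p̂ = 39/55 = 0.70909 and z = 2.576 (z² = 6.635776).
Denominator 1 + z²/n = 1 + 6.635776/55 = 1.120650.
Adjusted center: (0.70909 + z²/(2n))/1.120650 = 0.68658.
Radicand: p̂(1−p̂)/n + z²/(4n²) = 0.003750563 + 0.000548411 = 0.004298974.
Half-width = 2.576·√0.004298974/1.120650 = 0.15072.
So the interval runs from 0.5359 to 0.8373.

(0.5359, 0.8373)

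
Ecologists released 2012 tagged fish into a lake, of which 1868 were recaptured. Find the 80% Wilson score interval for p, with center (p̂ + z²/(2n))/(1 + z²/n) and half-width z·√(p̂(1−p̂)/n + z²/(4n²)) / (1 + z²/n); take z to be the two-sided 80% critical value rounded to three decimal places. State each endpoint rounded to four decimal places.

(0.9207, 0.9355)

p̂ = 1868/2012 = 0.92843; z = 1.282, so z² = 1.643524.
1 + z²/n = 1.000817.
Center = (0.92843 + 0.000408)/1.000817 = 0.92808.
Radicand: p̂(1−p̂)/n + z²/(4n²) = 0.000033026 + 0.000000101 = 0.000033127.
Half-width = 1.282·√0.000033127/1.000817 = 0.00737.
CI: 0.92808 ± 0.00737 = (0.9207, 0.9355).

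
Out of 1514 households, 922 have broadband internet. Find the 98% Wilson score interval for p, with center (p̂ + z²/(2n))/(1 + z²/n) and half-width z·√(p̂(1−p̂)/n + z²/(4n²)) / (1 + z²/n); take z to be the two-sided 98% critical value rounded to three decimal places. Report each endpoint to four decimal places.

(0.5795, 0.6377)

Here p̂ = 922/1514 = 0.60898 and z = 2.326 (z² = 5.410276).
1 + z²/n = 1.003573.
Center = (0.60898 + 0.001787)/1.003573 = 0.60859.
Radicand: p̂(1−p̂)/n + z²/(4n²) = 0.000157281 + 0.000000590 = 0.000157871.
Half-width = 2.326·√0.000157871/1.003573 = 0.02912.
CI: 0.60859 ± 0.02912 = (0.5795, 0.6377).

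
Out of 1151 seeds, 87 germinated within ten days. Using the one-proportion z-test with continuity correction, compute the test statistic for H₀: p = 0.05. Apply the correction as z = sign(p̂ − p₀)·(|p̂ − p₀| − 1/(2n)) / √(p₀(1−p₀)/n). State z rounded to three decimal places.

Sample proportion p̂ = 87/1151 = 0.07559. p̂ − p₀ = 0.025586.
Continuity correction 1/(2n) = 1/2302 = 0.000434.
Corrected numerator: |0.025586| − 0.000434 = 0.025152.
Null standard error: √(0.05·0.95/1151) = √0.000041268 = 0.006424.
z = (+)0.025152/0.006424 = 3.915.

z = 3.915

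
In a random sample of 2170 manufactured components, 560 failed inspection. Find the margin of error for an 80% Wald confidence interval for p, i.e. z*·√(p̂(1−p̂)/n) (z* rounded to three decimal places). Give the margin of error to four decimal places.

ME = 0.0120

The sample proportion is 560/2170 = 0.25806.
SE(p̂) = √(0.25806·0.74194/2170) = 0.009393.
For 80% confidence, z* = 1.282.
ME = 1.282·0.009393 = 0.0120.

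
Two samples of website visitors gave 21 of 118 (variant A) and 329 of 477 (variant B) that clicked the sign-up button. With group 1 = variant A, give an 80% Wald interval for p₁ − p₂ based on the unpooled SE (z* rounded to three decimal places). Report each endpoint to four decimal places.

(-0.5644, -0.4591)

p̂₁ = 0.17797, p̂₂ = 0.68973, so the observed difference is -0.51176.
Unpooled SE = √(p̂₁(1−p̂₁)/n₁ + p̂₂(1−p̂₂)/n₂) = √(0.001239781 + 0.000448645) = 0.041090.
z* = 1.282 at the 80% level. Margin of error = 0.05268.
CI: -0.51176 ± 0.05268 = (-0.5644, -0.4591).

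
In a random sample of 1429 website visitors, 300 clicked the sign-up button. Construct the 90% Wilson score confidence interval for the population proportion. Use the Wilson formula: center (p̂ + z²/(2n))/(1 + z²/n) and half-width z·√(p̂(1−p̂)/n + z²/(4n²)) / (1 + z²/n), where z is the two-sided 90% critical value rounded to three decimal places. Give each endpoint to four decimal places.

(0.1928, 0.2282)

Here p̂ = 300/1429 = 0.20994 and z = 1.645 (z² = 2.706025).
Denominator 1 + z²/n = 1 + 2.706025/1429 = 1.001894.
Center = (0.20994 + 0.000947)/1.001894 = 0.21049.
Radicand: p̂(1−p̂)/n + z²/(4n²) = 0.000116070 + 0.000000331 = 0.000116401.
Half-width = 1.645·√0.000116401/1.001894 = 0.01771.
CI: 0.21049 ± 0.01771 = (0.1928, 0.2282).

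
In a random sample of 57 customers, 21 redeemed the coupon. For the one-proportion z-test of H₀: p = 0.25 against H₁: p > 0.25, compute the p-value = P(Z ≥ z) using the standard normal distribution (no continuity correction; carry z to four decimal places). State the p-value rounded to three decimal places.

p-value = 0.019

With x = 21 successes in n = 57, p̂ = 0.36842.
Under H₀, SE = √(p₀(1−p₀)/n) = √(0.25·0.75/57) = √0.003289474 = 0.057354.
Test statistic (full precision, shown to 4 dp): z = (21/57 − 0.25)/SE₀ ≈ 2.0647.
p-value = P(Z ≥ z) with z = 2.0647 → 0.019.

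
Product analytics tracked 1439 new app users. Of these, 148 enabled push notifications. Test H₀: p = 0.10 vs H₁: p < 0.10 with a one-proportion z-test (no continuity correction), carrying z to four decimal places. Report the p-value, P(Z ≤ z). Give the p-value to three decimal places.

p̂ = 148/1439 = 0.10285.
Under H₀, SE = √(p₀(1−p₀)/n) = √(0.10·0.90/1439) = √0.000062543 = 0.007908.
z = (p̂ − p₀)/SE = (148/1439 − 0.10)/0.007908 ≈ 0.3603.
From the standard normal, P(Z ≤ z) = 0.641.

p-value = 0.641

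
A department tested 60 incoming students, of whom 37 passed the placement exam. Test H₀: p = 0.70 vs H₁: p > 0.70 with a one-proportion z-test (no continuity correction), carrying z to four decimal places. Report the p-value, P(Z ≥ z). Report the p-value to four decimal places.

p-value = 0.9205

With x = 37 successes in n = 60, p̂ = 0.61667.
Under H₀, SE = √(p₀(1−p₀)/n) = √(0.70·0.30/60) = √0.003500000 = 0.059161.
z = (p̂ − p₀)/SE = (37/60 − 0.70)/0.059161 ≈ -1.4086.
p-value = P(Z ≥ z) with z = -1.4086 → 0.9205.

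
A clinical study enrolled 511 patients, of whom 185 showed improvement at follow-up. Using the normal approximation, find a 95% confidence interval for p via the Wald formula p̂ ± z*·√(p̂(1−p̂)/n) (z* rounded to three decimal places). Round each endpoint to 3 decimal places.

(0.320, 0.404)

Sample proportion p̂ = 185/511 = 0.36204.
SE(p̂) = √(0.36204·0.63796/511) = 0.021260.
The 95% critical value is z* = 1.960.
Margin = 1.960·0.021260 = 0.04167.
So the interval runs from 0.320 to 0.404.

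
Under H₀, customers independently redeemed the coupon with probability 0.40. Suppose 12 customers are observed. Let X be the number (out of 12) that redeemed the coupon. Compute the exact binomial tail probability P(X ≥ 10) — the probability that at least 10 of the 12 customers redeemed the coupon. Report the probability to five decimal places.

P = 0.00281

X is binomial with n = 12 and p = 0.40.
P(X ≥ 10) = C(12,10)·0.40^10·0.60^2 + C(12,11)·0.40^11·0.60^1 + C(12,12)·0.40^12·0.60^0.
= 0.002491 + 0.000302 + 0.000017 = 0.00281.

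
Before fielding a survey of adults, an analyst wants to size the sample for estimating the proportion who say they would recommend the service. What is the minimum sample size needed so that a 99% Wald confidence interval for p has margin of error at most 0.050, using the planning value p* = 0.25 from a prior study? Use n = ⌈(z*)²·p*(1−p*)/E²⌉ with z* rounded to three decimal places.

For 99% confidence, z* = 2.576.
p*(1−p*) = 0.1875.
Required n before rounding: 6.635776 × 0.1875 / 0.050² = 497.683.
⌈497.683⌉ = 498.

n = 498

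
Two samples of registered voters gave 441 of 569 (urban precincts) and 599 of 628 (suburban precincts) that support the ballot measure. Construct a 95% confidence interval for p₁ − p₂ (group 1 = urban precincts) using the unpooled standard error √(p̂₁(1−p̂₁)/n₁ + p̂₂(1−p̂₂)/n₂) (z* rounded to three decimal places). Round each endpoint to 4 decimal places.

p̂₁ = 0.77504, p̂₂ = 0.95382, so the observed difference is -0.17878.
SE = √(0.000306416 + 0.000070137) = √0.000376553 = 0.019405.
z* = 1.960 at the 95% level. Margin of error = 0.03803.
So the interval runs from -0.2168 to -0.1407.

(-0.2168, -0.1407)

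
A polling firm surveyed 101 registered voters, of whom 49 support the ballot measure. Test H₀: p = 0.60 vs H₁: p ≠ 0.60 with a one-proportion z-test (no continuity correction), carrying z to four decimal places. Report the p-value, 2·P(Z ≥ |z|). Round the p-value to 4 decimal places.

Sample proportion p̂ = 49/101 = 0.48515.
SE₀ = √(0.60·0.40/101) = 0.048747.
z = (p̂ − p₀)/SE = (49/101 − 0.60)/0.048747 ≈ -2.3561.
p-value = 2·P(Z ≥ |z|) with z = -2.3561 → 0.0185.

p-value = 0.0185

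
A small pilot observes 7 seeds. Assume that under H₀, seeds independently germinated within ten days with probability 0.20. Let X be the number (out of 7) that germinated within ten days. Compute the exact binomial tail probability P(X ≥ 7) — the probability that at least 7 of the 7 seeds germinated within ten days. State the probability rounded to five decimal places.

X ~ Binomial(n=7, p=0.20).
P(X ≥ 7) = C(7,7)·0.20^7·0.80^0.
= 0.000013 = 0.00001.

P = 0.00001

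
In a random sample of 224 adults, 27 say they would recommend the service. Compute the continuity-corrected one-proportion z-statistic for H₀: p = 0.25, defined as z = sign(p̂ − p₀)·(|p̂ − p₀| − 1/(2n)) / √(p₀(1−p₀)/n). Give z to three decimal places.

Sample proportion p̂ = 27/224 = 0.12054. p̂ − p₀ = -0.129464.
1/(2n) = 0.002232.
Corrected numerator: |-0.129464| − 0.002232 = 0.127232.
SE₀ = √(0.25·0.75/224) = 0.028932.
z = (−)0.127232/0.028932 = -4.398.

z = -4.398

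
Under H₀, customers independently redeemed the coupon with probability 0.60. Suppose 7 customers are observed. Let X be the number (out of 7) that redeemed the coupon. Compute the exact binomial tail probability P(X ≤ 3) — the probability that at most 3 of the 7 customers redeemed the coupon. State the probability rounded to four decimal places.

P = 0.2898

X ~ Binomial(n=7, p=0.60).
P(X ≤ 3) = C(7,0)·0.60^0·0.40^7 + C(7,1)·0.60^1·0.40^6 + C(7,2)·0.60^2·0.40^5 + C(7,3)·0.60^3·0.40^4.
= 0.001638 + 0.017203 + 0.077414 + 0.193536 = 0.2898.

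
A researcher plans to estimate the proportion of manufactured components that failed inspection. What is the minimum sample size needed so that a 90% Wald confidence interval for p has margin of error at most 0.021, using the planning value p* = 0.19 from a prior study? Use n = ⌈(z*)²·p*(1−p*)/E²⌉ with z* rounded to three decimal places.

The 90% critical value is z* = 1.645.
p*(1−p*) = 0.19·0.81 = 0.1539.
(z*)²·p*(1−p*)/E² = 2.706025·0.1539/0.000441 = 944.347.
Rounding up, n = 945.

n = 945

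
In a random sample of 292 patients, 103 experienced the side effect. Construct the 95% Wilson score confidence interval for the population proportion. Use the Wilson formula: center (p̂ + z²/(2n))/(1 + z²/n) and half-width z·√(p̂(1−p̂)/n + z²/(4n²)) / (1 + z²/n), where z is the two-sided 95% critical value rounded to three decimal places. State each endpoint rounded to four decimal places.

p̂ = 103/292 = 0.35274; z = 1.960, so z² = 3.841600.
1 + z²/n = 1.013156.
Center = (0.35274 + 0.006578)/1.013156 = 0.35465.
Radicand: p̂(1−p̂)/n + z²/(4n²) = 0.000781899 + 0.000011264 = 0.000793163.
Half-width = z·√(radicand)/denom = 1.960·0.028163/1.013156 = 0.05448.
CI: 0.35465 ± 0.05448 = (0.3002, 0.4091).

(0.3002, 0.4091)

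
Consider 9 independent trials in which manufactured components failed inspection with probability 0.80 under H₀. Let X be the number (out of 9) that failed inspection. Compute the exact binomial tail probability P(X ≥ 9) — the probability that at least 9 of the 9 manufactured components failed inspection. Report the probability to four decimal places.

X ~ Binomial(n=9, p=0.80).
P(X ≥ 9) = C(9,9)·0.80^9·0.20^0.
= 0.134218 = 0.1342.

P = 0.1342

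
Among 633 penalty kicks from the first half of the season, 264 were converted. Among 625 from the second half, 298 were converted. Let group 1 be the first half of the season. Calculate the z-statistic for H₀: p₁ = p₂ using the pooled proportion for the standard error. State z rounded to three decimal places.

z = -2.131

p̂₁ = 264/633 = 0.41706, p̂₂ = 298/625 = 0.47680.
Pooling: p̂ = 562/1258 = 0.44674.
Pooled SE = √[0.2471635·0.00317978] ≈ 0.028034.
z = -0.05974/0.028034 = -2.131.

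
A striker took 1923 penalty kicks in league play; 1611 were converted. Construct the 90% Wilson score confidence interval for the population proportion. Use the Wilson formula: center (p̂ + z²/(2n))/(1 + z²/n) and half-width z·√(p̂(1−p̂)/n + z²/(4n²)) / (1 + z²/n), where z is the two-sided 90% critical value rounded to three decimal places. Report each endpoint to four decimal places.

(0.8235, 0.8511)

p̂ = 1611/1923 = 0.83775; z = 1.645, so z² = 2.706025.
Denominator 1 + z²/n = 1 + 2.706025/1923 = 1.001407.
Center = (0.83775 + 0.000704)/1.001407 = 0.83728.
Radicand: p̂(1−p̂)/n + z²/(4n²) = 0.000070683 + 0.000000183 = 0.000070866.
Half-width = z·√(radicand)/denom = 1.645·0.008418/1.001407 = 0.01383.
Interval: 0.83728 ± 0.01383 → (0.8235, 0.8511).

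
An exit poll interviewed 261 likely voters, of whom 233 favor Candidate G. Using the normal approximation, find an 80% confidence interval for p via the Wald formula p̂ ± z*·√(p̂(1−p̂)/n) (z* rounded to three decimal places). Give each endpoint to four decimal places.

(0.8682, 0.9173)

p̂ = 233/261 = 0.89272.
SE = √(p̂(1−p̂)/n) = √(0.095771/261) = 0.019156.
For 80% confidence, z* = 1.282.
Margin of error: 1.282 × 0.019156 = 0.02456.
So the interval runs from 0.8682 to 0.9173.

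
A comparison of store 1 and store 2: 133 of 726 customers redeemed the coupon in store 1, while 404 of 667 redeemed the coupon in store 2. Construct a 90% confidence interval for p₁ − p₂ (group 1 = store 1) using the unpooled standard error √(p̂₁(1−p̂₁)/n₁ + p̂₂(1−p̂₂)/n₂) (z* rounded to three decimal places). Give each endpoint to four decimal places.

p̂₁ = 0.18320, p̂₂ = 0.60570, so the observed difference is -0.42250.
Unpooled SE = √(p̂₁(1−p̂₁)/n₁ + p̂₂(1−p̂₂)/n₂) = √(0.000206109 + 0.000358063) = 0.023752.
The 90% critical value is z* = 1.645. Margin of error = 0.03907.
Interval: -0.42250 ± 0.03907 → (-0.4616, -0.3834).

(-0.4616, -0.3834)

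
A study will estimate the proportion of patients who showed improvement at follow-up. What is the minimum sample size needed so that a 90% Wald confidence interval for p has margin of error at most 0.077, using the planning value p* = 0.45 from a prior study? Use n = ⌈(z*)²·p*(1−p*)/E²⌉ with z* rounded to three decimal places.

n = 113

z* = 1.645 at the 90% level.
p*(1−p*) = 0.2475.
(z*)²·p*(1−p*)/E² = 2.706025·0.2475/0.005929 = 112.960.
⌈112.960⌉ = 113.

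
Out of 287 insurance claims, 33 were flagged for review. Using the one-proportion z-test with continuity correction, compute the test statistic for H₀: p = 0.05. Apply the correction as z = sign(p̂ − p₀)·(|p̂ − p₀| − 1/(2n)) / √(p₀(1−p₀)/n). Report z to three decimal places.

z = 4.916

p̂ = 33/287 = 0.11498. p̂ − p₀ = 0.064983.
Continuity correction 1/(2n) = 1/574 = 0.001742.
Corrected numerator: |0.064983| − 0.001742 = 0.063241.
Under H₀, SE = √(p₀(1−p₀)/n) = √(0.05·0.95/287) = √0.000165505 = 0.012865.
z = (+)0.063241/0.012865 = 4.916.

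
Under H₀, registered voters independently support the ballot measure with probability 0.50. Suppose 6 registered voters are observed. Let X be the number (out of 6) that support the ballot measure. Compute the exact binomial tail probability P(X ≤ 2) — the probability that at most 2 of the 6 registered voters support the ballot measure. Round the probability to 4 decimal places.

P = 0.3438

X ~ Binomial(n=6, p=0.50).
P(X ≤ 2) = C(6,0)·0.50^0·0.50^6 + C(6,1)·0.50^1·0.50^5 + C(6,2)·0.50^2·0.50^4.
= 0.015625 + 0.093750 + 0.234375 = 0.3438.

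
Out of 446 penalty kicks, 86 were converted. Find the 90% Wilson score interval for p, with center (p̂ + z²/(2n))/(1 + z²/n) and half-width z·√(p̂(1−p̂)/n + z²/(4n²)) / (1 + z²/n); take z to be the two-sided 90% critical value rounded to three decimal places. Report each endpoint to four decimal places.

(0.1640, 0.2254)

p̂ = 86/446 = 0.19283; z = 1.645, so z² = 2.706025.
1 + z²/n = 1.006067.
Adjusted center: (0.19283 + z²/(2n))/1.006067 = 0.19468.
Radicand: p̂(1−p̂)/n + z²/(4n²) = 0.000348977 + 0.000003401 = 0.000352378.
Half-width = z·√(radicand)/denom = 1.645·0.018772/1.006067 = 0.03069.
So the interval runs from 0.1640 to 0.2254.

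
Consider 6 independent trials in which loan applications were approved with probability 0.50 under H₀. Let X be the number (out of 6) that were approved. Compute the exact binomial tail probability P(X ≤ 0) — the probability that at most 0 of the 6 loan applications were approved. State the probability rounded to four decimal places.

X is binomial with n = 6 and p = 0.50.
P(X ≤ 0) = C(6,0)·0.50^0·0.50^6.
= 0.015625 = 0.0156.

P = 0.0156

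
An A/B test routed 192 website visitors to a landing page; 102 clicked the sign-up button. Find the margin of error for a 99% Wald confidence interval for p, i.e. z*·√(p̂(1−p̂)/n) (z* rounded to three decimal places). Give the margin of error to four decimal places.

The sample proportion is 102/192 = 0.53125.
SE = √(p̂(1−p̂)/n) = √(0.249023/192) = 0.036014.
For 99% confidence, z* = 2.576.
So ME = 0.0928.

ME = 0.0928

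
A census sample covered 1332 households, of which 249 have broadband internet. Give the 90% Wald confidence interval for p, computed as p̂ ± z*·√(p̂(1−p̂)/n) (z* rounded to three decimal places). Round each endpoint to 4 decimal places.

The sample proportion is 249/1332 = 0.18694.
SE = √(p̂(1−p̂)/n) = √(0.151992/1332) = 0.010682.
The 90% critical value is z* = 1.645.
Margin of error: 1.645 × 0.010682 = 0.01757.
CI: 0.18694 ± 0.01757 = (0.1694, 0.2045).

(0.1694, 0.2045)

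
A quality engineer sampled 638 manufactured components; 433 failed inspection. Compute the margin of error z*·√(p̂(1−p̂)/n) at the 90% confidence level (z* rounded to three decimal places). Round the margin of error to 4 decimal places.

p̂ = 433/638 = 0.67868.
Standard error of p̂: √(0.218072/638) = √0.000341806 = 0.018488.
z* = 1.645 at the 90% level.
Margin of error = z*·SE = 1.645 × 0.018488 = 0.0304.

ME = 0.0304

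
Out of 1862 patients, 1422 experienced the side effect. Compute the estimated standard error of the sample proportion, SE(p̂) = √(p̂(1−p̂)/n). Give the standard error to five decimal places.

p̂ = 1422/1862 = 0.76369.
p̂(1−p̂) = 0.76369·0.23631 = 0.180468.
SE = √(0.180468/1862) = 0.00984.

SE = 0.00984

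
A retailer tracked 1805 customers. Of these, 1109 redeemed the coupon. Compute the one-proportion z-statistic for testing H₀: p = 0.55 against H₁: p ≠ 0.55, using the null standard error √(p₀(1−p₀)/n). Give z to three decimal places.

z = 5.500

Sample proportion p̂ = 1109/1805 = 0.61440.
Null standard error: √(0.55·0.45/1805) = √0.000137119 = 0.011710.
z = (0.61440 − 0.55)/0.011710 = 0.06440/0.011710 = 5.500.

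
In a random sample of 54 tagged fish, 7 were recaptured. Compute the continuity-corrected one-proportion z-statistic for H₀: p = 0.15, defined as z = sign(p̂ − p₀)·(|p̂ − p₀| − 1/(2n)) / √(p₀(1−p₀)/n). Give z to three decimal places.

z = -0.229

p̂ = 7/54 = 0.12963. p̂ − p₀ = -0.020370.
1/(2n) = 0.009259.
Corrected numerator: |-0.020370| − 0.009259 = 0.011111.
Under H₀, SE = √(p₀(1−p₀)/n) = √(0.15·0.85/54) = √0.002361111 = 0.048591.
z = −0.011111/0.048591 = -0.229.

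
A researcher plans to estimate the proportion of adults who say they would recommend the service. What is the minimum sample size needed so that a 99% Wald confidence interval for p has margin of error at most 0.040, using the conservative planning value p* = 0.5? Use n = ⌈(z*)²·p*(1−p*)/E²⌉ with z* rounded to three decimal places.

The 99% critical value is z* = 2.576.
p*(1−p*) = 0.50·0.50 = 0.2500.
(z*)²·p*(1−p*)/E² = 6.635776·0.2500/0.001600 = 1036.840.
Rounding up, n = 1037.

n = 1037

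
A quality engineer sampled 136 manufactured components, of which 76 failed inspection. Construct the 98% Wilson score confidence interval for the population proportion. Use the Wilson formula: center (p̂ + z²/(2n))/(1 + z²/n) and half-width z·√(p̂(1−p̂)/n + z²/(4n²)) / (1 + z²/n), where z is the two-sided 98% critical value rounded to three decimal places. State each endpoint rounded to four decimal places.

(0.4594, 0.6537)

p̂ = 76/136 = 0.55882; z = 2.326, so z² = 5.410276.
Denominator 1 + z²/n = 1 + 5.410276/136 = 1.039781.
Adjusted center: (0.55882 + z²/(2n))/1.039781 = 0.55657.
Radicand: p̂(1−p̂)/n + z²/(4n²) = 0.001812793 + 0.000073128 = 0.001885921.
Half-width = 2.326·√0.001885921/1.039781 = 0.09715.
CI: 0.55657 ± 0.09715 = (0.4594, 0.6537).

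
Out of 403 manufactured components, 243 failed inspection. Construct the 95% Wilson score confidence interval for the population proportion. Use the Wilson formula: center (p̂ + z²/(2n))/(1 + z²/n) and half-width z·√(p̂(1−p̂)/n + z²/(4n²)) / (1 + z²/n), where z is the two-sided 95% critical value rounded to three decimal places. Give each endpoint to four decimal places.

Here p̂ = 243/403 = 0.60298 and z = 1.960 (z² = 3.841600).
Denominator 1 + z²/n = 1 + 3.841600/403 = 1.009533.
Center = (0.60298 + 0.004766)/1.009533 = 0.60201.
Radicand: p̂(1−p̂)/n + z²/(4n²) = 0.000594034 + 0.000005913 = 0.000599947.
Half-width = z·√(radicand)/denom = 1.960·0.024494/1.009533 = 0.04755.
CI: 0.60201 ± 0.04755 = (0.5545, 0.6496).

(0.5545, 0.6496)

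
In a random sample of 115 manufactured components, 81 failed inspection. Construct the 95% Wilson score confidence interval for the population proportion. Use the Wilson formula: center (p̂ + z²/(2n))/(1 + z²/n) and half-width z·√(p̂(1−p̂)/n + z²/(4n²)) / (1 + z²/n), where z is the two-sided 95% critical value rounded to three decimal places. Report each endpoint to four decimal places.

(0.6154, 0.7801)

p̂ = 81/115 = 0.70435; z = 1.960, so z² = 3.841600.
1 + z²/n = 1.033405.
Center = (0.70435 + 0.016703)/1.033405 = 0.69774.
Radicand: p̂(1−p̂)/n + z²/(4n²) = 0.001810800 + 0.000072620 = 0.001883420.
Half-width = z·√(radicand)/denom = 1.960·0.043398/1.033405 = 0.08231.
CI: 0.69774 ± 0.08231 = (0.6154, 0.7801).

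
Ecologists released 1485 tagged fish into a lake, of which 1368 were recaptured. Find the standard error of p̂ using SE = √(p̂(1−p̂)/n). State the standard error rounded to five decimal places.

p̂ = 1368/1485 = 0.92121.
p̂(1−p̂) = 0.92121·0.07879 = 0.072582.
SE = √(0.072582/1485) = √0.000048877 = 0.00699.

SE = 0.00699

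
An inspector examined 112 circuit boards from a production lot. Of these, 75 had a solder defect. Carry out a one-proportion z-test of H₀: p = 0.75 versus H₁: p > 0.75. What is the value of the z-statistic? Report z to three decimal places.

z = -1.964

Sample proportion p̂ = 75/112 = 0.66964.
SE₀ = √(0.75·0.25/112) = 0.040916.
z = (0.66964 − 0.75)/0.040916 = -0.08036/0.040916 = -1.964.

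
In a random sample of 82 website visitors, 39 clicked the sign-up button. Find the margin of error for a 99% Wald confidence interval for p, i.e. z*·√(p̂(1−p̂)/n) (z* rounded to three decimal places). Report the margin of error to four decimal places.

p̂ = 39/82 = 0.47561.
SE(p̂) = √(0.47561·0.52439/82) = 0.055150.
For 99% confidence, z* = 2.576.
Margin of error = z*·SE = 2.576 × 0.055150 = 0.1421.

ME = 0.1421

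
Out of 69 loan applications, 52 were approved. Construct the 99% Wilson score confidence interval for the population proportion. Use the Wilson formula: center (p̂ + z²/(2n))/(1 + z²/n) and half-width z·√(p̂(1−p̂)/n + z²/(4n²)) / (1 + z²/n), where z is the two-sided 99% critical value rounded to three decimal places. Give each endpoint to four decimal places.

Here p̂ = 52/69 = 0.75362 and z = 2.576 (z² = 6.635776).
1 + z²/n = 1.096171.
Center = (0.75362 + 0.048085)/1.096171 = 0.73137.
Radicand: p̂(1−p̂)/n + z²/(4n²) = 0.002690946 + 0.000348444 = 0.003039390.
Half-width = 2.576·√0.003039390/1.096171 = 0.12956.
CI: 0.73137 ± 0.12956 = (0.6018, 0.8609).

(0.6018, 0.8609)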